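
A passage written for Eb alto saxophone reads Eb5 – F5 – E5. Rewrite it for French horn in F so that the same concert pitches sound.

Db5 Eb5 D5

First find concert pitch: the Eb alto saxophone sounds a major sixth below written, so Eb5 F5 E5 sounds Gb4 Ab4 G4.
Then write for French horn in F: it sounds a perfect fifth below written, so the part must be a perfect fifth above concert.
Gb4 → Db5
Ab4 → Eb5
G4 → D5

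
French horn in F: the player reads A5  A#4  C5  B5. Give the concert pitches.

D5 D#4 F4 E5

Written C4 on the French horn in F sounds as F3, a perfect fifth lower; apply that shift to every note.
A5 to D5
A#4 to D#4
C5 to F4
B5 to E5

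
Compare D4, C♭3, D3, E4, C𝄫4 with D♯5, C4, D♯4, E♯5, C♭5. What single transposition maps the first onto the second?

From D4 to D#5 is 8 letter names — an octave of some quality.
D4 to D#5 is 13 semitones, which makes it an augmented octave; the second version is higher, so the direction is up.
Checking another pair — Cbb4 → Cb5 — gives the same interval.

up an augmented octave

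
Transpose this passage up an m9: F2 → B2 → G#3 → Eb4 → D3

F2 up a minor ninth is Gb3.
B2: a ninth up reaches C, and 13 semitones makes it C4.
G#3 up a minor ninth is A4.
A minor ninth up from Eb4 gives Fb5.
D3 up a minor ninth is Eb4.

Gb3 C4 A4 Fb5 Eb4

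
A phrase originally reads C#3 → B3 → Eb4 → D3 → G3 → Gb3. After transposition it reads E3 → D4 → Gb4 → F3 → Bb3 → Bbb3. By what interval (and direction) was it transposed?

up a minor third

Take the first pair: C#3 → E3. C to E spans 3 letter names, so the interval is some kind of third.
C#3 to E3 is 3 semitones, which makes it a minor third; the second version is higher, so the direction is up.
Checking another pair — Gb3 → Bbb3 — gives the same interval.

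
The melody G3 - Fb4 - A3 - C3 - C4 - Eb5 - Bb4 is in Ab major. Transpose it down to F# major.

E#3 D4 F##3 A#2 A#3 C#5 G#4

Ab major to F# major down is a diminished third, so every note moves down by that interval.
G3 to E#3
Fb4 to D4
A3 to F##3
C3 to A#2
C4 to A#3
Eb5 to C#5
Bb4 to G#4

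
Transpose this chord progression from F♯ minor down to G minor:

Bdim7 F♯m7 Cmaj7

F♯ minor down to G minor is a major seventh; each chord root moves by that interval while the quality stays the same.
Bdim7: root B down a major seventh → C, giving Cdim7.
F♯m7: root F♯ down a major seventh → G, giving Gm7.
Cmaj7: root C down a major seventh → Db, giving Dbmaj7.

Cdim7 Gm7 Dbmaj7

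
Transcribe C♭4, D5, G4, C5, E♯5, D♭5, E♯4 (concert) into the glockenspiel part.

Cb2 D3 G2 C3 E#3 Db3 E#2

The glockenspiel sounds a perfect fifteenth above written, so the written part must be a perfect fifteenth below concert — transpose each note down.
Cb4 to Cb2
D5 to D3
G4 to G2
C5 to C3
E#5 to E#3
Db5 to Db3
E#4 to E#2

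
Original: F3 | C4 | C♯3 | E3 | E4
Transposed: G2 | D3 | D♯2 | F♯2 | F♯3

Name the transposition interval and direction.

down a minor seventh

From F3 to G2 is 7 letter names — a seventh of some quality.
G2 to F3 is 10 semitones, which makes it a minor seventh; the second version is lower, so the direction is down.
Checking another pair — E4 → F#3 — gives the same interval.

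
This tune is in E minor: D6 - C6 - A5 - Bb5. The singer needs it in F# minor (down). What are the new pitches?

From E down to F# is a minor seventh; apply that to each pitch.
D6 gives E5
C6 gives D5
A5 gives B4
Bb5 gives C5

E5 D5 B4 C5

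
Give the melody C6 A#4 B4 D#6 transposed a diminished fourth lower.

A diminished fourth down from C6 gives G#5.
A#4: a fourth down reaches E, and 4 semitones makes it E##4.
A diminished fourth down from B4 gives F##4.
D#6 down a diminished fourth is A##5.

G#5 E##4 F##4 A##5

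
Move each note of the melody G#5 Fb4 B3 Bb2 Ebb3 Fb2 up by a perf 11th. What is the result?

C#7 Bbb5 E5 Eb4 Abb4 Bbb3

G#5 gives C#7
Fb4 gives Bbb5
B3 gives E5
Bb2 gives Eb4
Ebb3 gives Abb4
Fb2 gives Bbb3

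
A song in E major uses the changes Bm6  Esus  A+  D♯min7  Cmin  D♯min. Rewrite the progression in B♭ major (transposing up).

E major up to B♭ major is a diminished fifth; each chord root moves by that interval while the quality stays the same.
Bm6: root B up a diminished fifth → F, giving Fm6.
Esus: root E up a diminished fifth → Bb, giving Bbsus.
A+: root A up a diminished fifth → Eb, giving Eb+.
D♯min7: root D♯ up a diminished fifth → A, giving Amin7.
Cmin: root C up a diminished fifth → Gb, giving Gbmin.
D♯min: root D♯ up a diminished fifth → A, giving Amin.

Fm6 Bbsus Eb+ Amin7 Gbmin Amin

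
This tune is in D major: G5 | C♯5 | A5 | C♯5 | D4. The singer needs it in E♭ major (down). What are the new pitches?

From D down to E♭ is a major seventh; apply that to each pitch.
G5 → Ab4
C#5 → D4
A5 → Bb4
C#5 → D4
D4 → Eb3

Ab4 D4 Bb4 D4 Eb3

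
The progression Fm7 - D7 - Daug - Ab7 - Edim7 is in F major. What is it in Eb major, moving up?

Ebm7 C7 Caug Gb7 Ddim7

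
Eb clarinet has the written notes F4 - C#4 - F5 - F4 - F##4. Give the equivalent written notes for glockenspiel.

First find concert pitch: the Eb clarinet sounds a minor third above written, so F4 C#4 F5 F4 F##4 sounds Ab4 E4 Ab5 Ab4 A#4.
Then write for glockenspiel: it sounds a perfect fifteenth above written, so the part must be a perfect fifteenth below concert.
Ab4 → Ab2
E4 → E2
Ab5 → Ab3
Ab4 → Ab2
A#4 → A#2

Ab2 E2 Ab3 Ab2 A#2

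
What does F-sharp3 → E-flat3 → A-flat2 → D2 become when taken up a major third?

F#3: a third up reaches A, and 4 semitones makes it A#3.
Eb3: a third up reaches G, and 4 semitones makes it G3.
Ab2: a third up reaches C, and 4 semitones makes it C3.
D2 up a major third is F#2.

A#3 G3 C3 F#2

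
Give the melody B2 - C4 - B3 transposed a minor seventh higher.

B2: a seventh up reaches A, and 10 semitones makes it A3.
C4: a seventh up reaches B, and 10 semitones makes it Bb4.
B3 up a minor seventh is A4.

A3 Bb4 A4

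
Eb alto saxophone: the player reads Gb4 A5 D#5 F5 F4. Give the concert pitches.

Bbb3 C5 F#4 Ab4 Ab3

Written C4 on the Eb alto saxophone sounds as Eb3, a major sixth lower; apply that shift to every note.
Gb4 becomes Bbb3
A5 becomes C5
D#5 becomes F#4
F5 becomes Ab4
F4 becomes Ab3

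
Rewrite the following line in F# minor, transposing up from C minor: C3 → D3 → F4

C minor to F# minor up is an augmented fourth, so every note moves up by that interval.
C3 -> F#3
D3 -> G#3
F4 -> B4

F#3 G#3 B4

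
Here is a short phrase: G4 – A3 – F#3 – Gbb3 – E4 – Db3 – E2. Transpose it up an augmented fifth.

An augmented fifth up from G4 gives D#5.
A3 up an augmented fifth is E#4.
F#3 up an augmented fifth is C##4.
Gbb3: a fifth up reaches D, and 8 semitones makes it Db4.
An augmented fifth up from E4 gives B#4.
Db3 up an augmented fifth is A3.
An augmented fifth up from E2 gives B#2.

D#5 E#4 C##4 Db4 B#4 A3 B#2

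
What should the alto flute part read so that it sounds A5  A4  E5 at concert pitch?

D6 D5 A5

The alto flute sounds a perfect fourth below written, so the written part must be a perfect fourth above concert — transpose each note up.
A5 → D6
A4 → D5
E5 → A5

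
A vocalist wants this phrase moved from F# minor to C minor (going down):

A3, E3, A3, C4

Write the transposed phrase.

From F# down to C is an augmented fourth; apply that to each pitch.
A3 → Eb3
E3 → Bb2
A3 → Eb3
C4 → Gb3

Eb3 Bb2 Eb3 Gb3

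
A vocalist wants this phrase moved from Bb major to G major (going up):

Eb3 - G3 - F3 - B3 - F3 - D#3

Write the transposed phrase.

C4 E4 D4 G#4 D4 B#3

Bb major to G major up is a major sixth, so every note moves up by that interval.
Eb3 to C4
G3 to E4
F3 to D4
B3 to G#4
F3 to D4
D#3 to B#3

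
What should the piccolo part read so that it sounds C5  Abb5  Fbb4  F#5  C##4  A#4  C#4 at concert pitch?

C4 Abb4 Fbb3 F#4 C##3 A#3 C#3

Written C4 sounds as C5 on the piccolo, so concert pitches are written a perfect octave down.
C5 becomes C4
Abb5 becomes Abb4
Fbb4 becomes Fbb3
F#5 becomes F#4
C##4 becomes C##3
A#4 becomes A#3
C#4 becomes C#3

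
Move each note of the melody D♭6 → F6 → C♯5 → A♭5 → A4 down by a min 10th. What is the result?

Bb4 D5 A#3 F4 F#3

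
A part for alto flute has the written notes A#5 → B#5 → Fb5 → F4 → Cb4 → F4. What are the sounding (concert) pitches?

The alto flute sounds a perfect fourth below written, so transpose each written note down a perfect fourth.
A#5 becomes E#5
B#5 becomes F##5
Fb5 becomes Cb5
F4 becomes C4
Cb4 becomes Gb3
F4 becomes C4

E#5 F##5 Cb5 C4 Gb3 C4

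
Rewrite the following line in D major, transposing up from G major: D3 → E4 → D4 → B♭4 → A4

From G up to D is a perfect fifth; apply that to each pitch.
D3 becomes A3
E4 becomes B4
D4 becomes A4
Bb4 becomes F5
A4 becomes E5

A3 B4 A4 F5 E5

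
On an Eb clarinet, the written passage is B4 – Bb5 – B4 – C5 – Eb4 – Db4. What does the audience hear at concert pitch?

D5 Db6 D5 Eb5 Gb4 Fb4

Written C4 on the Eb clarinet sounds as Eb4, a minor third higher; apply that shift to every note.
B4 gives D5
Bb5 gives Db6
B4 gives D5
C5 gives Eb5
Eb4 gives Gb4
Db4 gives Fb4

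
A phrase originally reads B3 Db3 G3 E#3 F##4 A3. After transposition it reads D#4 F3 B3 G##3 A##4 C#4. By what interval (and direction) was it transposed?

up a major third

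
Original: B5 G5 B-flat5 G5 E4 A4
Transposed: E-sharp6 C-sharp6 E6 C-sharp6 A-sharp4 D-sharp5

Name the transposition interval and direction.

Take the first pair: B5 → E#6. B to E spans 4 letter names, so the interval is some kind of fourth.
B5 to E#6 is 6 semitones, which makes it an augmented fourth; the second version is higher, so the direction is up.
Checking another pair — A4 → D#5 — gives the same interval.

up an augmented fourth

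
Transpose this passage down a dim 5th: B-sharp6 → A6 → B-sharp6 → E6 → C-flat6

B#6 to E##6
A6 to D#6
B#6 to E##6
E6 to A#5
Cb6 to F5

E##6 D#6 E##6 A#5 F5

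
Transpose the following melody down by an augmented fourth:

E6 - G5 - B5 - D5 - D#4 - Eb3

E6 gives Bb5
G5 gives Db5
B5 gives F5
D5 gives Ab4
D#4 gives A3
Eb3 gives Bbb2

Bb5 Db5 F5 Ab4 A3 Bbb2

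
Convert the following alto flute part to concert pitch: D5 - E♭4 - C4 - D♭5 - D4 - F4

A4 Bb3 G3 Ab4 A3 C4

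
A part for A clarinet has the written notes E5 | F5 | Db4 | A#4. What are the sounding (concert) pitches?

C#5 D5 Bb3 F##4

Written C4 on the A clarinet sounds as A3, a minor third lower; apply that shift to every note.
E5 -> C#5
F5 -> D5
Db4 -> Bb3
A#4 -> F##4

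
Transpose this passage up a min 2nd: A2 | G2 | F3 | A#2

A2 -> Bb2
G2 -> Ab2
F3 -> Gb3
A#2 -> B2

Bb2 Ab2 Gb3 B2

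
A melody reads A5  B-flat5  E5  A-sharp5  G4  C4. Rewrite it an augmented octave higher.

A#6 B6 E#6 A##6 G#5 C#5

A5: an octave up reaches A, and 13 semitones makes it A#6.
An augmented octave up from Bb5 gives B6.
E5 up an augmented octave is E#6.
A#5 up an augmented octave is A##6.
G4 up an augmented octave is G#5.
C4 up an augmented octave is C#5.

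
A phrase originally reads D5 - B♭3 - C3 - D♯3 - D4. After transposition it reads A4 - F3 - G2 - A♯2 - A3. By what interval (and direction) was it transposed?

down a perfect fourth

From D5 to A4 is 4 letter names — a fourth of some quality.
A4 to D5 is 5 semitones, which makes it a perfect fourth; the second version is lower, so the direction is down.
Checking another pair — D4 → A3 — gives the same interval.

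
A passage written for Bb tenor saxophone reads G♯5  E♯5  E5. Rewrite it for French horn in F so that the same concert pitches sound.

First find concert pitch: the Bb tenor saxophone sounds a major ninth below written, so G♯5 E♯5 E5 sounds F#4 D#4 D4.
Then write for French horn in F: it sounds a perfect fifth below written, so the part must be a perfect fifth above concert.
F#4 → C#5
D#4 → A#4
D4 → A4

C#5 A#4 A4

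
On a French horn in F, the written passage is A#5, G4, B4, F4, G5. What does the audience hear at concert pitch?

The French horn in F sounds a perfect fifth below written, so transpose each written note down a perfect fifth.
A#5 gives D#5
G4 gives C4
B4 gives E4
F4 gives Bb3
G5 gives C5

D#5 C4 E4 Bb3 C5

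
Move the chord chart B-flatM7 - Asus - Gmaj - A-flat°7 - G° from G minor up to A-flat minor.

G minor up to A-flat minor is a minor second; each chord root moves by that interval while the quality stays the same.
B-flatM7: root B-flat up a minor second → Cb, giving CbM7.
Asus: root A up a minor second → Bb, giving Bbsus.
Gmaj: root G up a minor second → Ab, giving Abmaj.
A-flat°7: root A-flat up a minor second → Bbb, giving Bbb°7.
G°: root G up a minor second → Ab, giving Ab°.

CbM7 Bbsus Abmaj Bbb°7 Ab°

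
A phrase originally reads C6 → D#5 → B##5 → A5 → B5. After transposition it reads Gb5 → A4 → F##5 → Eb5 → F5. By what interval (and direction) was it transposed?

From C6 to Gb5 is 4 letter names — a fourth of some quality.
Gb5 to C6 is 6 semitones, which makes it an augmented fourth; the second version is lower, so the direction is down.
Checking another pair — B5 → F5 — gives the same interval.

down an augmented fourth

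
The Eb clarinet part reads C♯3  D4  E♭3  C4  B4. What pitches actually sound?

The Eb clarinet sounds a minor third above written, so transpose each written note up a minor third.
C#3 gives E3
D4 gives F4
Eb3 gives Gb3
C4 gives Eb4
B4 gives D5

E3 F4 Gb3 Eb4 D5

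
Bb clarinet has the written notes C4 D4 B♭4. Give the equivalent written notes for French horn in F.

F4 G4 Eb5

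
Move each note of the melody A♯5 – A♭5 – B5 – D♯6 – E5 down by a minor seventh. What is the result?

A#5 to B#4
Ab5 to Bb4
B5 to C#5
D#6 to E#5
E5 to F#4

B#4 Bb4 C#5 E#5 F#4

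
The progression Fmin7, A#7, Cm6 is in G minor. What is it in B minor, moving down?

Amin7 C##7 Em6

G minor down to B minor is a minor sixth; each chord root moves by that interval while the quality stays the same.
Fmin7: root F down a minor sixth → A, giving Amin7.
A#7: root A# down a minor sixth → C##, giving C##7.
Cm6: root C down a minor sixth → E, giving Em6.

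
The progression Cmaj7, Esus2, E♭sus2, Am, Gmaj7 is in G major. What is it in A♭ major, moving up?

Dbmaj7 Fsus2 Fbsus2 Bbm Abmaj7

G major up to A♭ major is a minor second; each chord root moves by that interval while the quality stays the same.
Cmaj7: root C up a minor second → Db, giving Dbmaj7.
Esus2: root E up a minor second → F, giving Fsus2.
E♭sus2: root E♭ up a minor second → Fb, giving Fbsus2.
Am: root A up a minor second → Bb, giving Bbm.
Gmaj7: root G up a minor second → Ab, giving Abmaj7.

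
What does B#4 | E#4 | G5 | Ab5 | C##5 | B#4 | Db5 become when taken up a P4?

A perfect fourth up from B#4 gives E#5.
E#4: a fourth up reaches A, and 5 semitones makes it A#4.
G5: a fourth up reaches C, and 5 semitones makes it C6.
Ab5 up a perfect fourth is Db6.
C##5 up a perfect fourth is F##5.
B#4 up a perfect fourth is E#5.
Db5: a fourth up reaches G, and 5 semitones makes it Gb5.

E#5 A#4 C6 Db6 F##5 E#5 Gb5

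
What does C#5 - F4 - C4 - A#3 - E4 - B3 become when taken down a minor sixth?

E#4 A3 E3 C##3 G#3 D#3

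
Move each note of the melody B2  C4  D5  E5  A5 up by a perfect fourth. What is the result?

B2 -> E3
C4 -> F4
D5 -> G5
E5 -> A5
A5 -> D6

E3 F4 G5 A5 D6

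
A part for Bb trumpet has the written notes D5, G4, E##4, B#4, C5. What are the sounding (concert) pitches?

C5 F4 D##4 A#4 Bb4

The Bb trumpet sounds a major second below written, so transpose each written note down a major second.
D5 -> C5
G4 -> F4
E##4 -> D##4
B#4 -> A#4
C5 -> Bb4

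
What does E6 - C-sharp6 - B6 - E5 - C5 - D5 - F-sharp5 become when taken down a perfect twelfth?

A4 F#4 E5 A3 F3 G3 B3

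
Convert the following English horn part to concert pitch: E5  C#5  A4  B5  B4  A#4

A4 F#4 D4 E5 E4 D#4

Written C4 on the English horn sounds as F3, a perfect fifth lower; apply that shift to every note.
E5 gives A4
C#5 gives F#4
A4 gives D4
B5 gives E5
B4 gives E4
A#4 gives D#4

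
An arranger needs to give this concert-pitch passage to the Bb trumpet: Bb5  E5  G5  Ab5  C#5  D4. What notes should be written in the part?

C6 F#5 A5 Bb5 D#5 E4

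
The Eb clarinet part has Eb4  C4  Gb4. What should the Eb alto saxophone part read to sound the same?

First find concert pitch: the Eb clarinet sounds a minor third above written, so Eb4 C4 Gb4 sounds Gb4 Eb4 Bbb4.
Then write for Eb alto saxophone: it sounds a major sixth below written, so the part must be a major sixth above concert.
Gb4 → Eb5
Eb4 → C5
Bbb4 → Gb5

Eb5 C5 Gb5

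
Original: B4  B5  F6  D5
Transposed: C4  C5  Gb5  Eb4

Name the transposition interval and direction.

down a major seventh

Take the first pair: B4 → C4. B to C spans 7 letter names, so the interval is some kind of seventh.
C4 to B4 is 11 semitones, which makes it a major seventh; the second version is lower, so the direction is down.
Checking another pair — D5 → Eb4 — gives the same interval.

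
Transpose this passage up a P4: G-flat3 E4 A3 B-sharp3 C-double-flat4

Gb3 to Cb4
E4 to A4
A3 to D4
B#3 to E#4
Cbb4 to Fbb4

Cb4 A4 D4 E#4 Fbb4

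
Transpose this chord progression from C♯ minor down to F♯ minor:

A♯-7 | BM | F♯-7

C♯ minor down to F♯ minor is a perfect fifth; each chord root moves by that interval while the quality stays the same.
A♯-7: root A♯ down a perfect fifth → D#, giving D#-7.
BM: root B down a perfect fifth → E, giving EM.
F♯-7: root F♯ down a perfect fifth → B, giving B-7.

D#-7 EM B-7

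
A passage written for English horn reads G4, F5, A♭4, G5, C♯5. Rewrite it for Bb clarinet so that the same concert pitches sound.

D4 C5 Eb4 D5 G#4

First find concert pitch: the English horn sounds a perfect fifth below written, so G4 F5 A♭4 G5 C♯5 sounds C4 Bb4 Db4 C5 F#4.
Then write for Bb clarinet: it sounds a major second below written, so the part must be a major second above concert.
C4 → D4
Bb4 → C5
Db4 → Eb4
C5 → D5
F#4 → G#4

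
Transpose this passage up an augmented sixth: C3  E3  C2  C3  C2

C3 to A#3
E3 to C##4
C2 to A#2
C3 to A#3
C2 to A#2

A#3 C##4 A#2 A#3 A#2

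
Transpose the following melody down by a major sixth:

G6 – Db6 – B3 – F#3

Bb5 Fb5 D3 A2

G6: a sixth down reaches B, and 9 semitones makes it Bb5.
A major sixth down from Db6 gives Fb5.
A major sixth down from B3 gives D3.
F#3: a sixth down reaches A, and 9 semitones makes it A2.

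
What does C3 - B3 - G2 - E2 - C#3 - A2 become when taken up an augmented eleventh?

C3 up an augmented eleventh is F#4.
B3 up an augmented eleventh is E#5.
G2: an eleventh up reaches C, and 18 semitones makes it C#4.
An augmented eleventh up from E2 gives A#3.
C#3 up an augmented eleventh is F##4.
An augmented eleventh up from A2 gives D#4.

F#4 E#5 C#4 A#3 F##4 D#4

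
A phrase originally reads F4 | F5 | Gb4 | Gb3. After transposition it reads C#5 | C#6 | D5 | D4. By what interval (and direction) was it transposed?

up an augmented fifth

Take the first pair: F4 → C#5. F to C spans 5 letter names, so the interval is some kind of fifth.
F4 to C#5 is 8 semitones, which makes it an augmented fifth; the second version is higher, so the direction is up.
Checking another pair — Gb3 → D4 — gives the same interval.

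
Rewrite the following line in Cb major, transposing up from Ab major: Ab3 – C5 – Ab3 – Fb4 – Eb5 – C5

Cb4 Eb5 Cb4 Abb4 Gb5 Eb5

Ab major to Cb major up is a minor third, so every note moves up by that interval.
Ab3 gives Cb4
C5 gives Eb5
Ab3 gives Cb4
Fb4 gives Abb4
Eb5 gives Gb5
C5 gives Eb5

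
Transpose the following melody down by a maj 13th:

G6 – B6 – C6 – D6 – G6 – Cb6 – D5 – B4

Bb4 D5 Eb4 F4 Bb4 Ebb4 F3 D3

G6 down a major thirteenth is Bb4.
B6 down a major thirteenth is D5.
A major thirteenth down from C6 gives Eb4.
D6 down a major thirteenth is F4.
G6: a thirteenth down reaches B, and 21 semitones makes it Bb4.
Cb6 down a major thirteenth is Ebb4.
D5 down a major thirteenth is F3.
B4 down a major thirteenth is D3.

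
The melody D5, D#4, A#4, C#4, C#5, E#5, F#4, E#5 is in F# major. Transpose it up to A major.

F5 F#4 C#5 E4 E5 G#5 A4 G#5

From F# up to A is a minor third; apply that to each pitch.
D5 becomes F5
D#4 becomes F#4
A#4 becomes C#5
C#4 becomes E4
C#5 becomes E5
E#5 becomes G#5
F#4 becomes A4
E#5 becomes G#5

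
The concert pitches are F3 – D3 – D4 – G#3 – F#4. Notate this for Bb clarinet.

G3 E3 E4 A#3 G#4

The Bb clarinet sounds a major second below written, so the written part must be a major second above concert — transpose each note up.
F3 → G3
D3 → E3
D4 → E4
G#3 → A#3
F#4 → G#4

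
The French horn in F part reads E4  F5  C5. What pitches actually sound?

A3 Bb4 F4

The French horn in F sounds a perfect fifth below written, so transpose each written note down a perfect fifth.
E4 gives A3
F5 gives Bb4
C5 gives F4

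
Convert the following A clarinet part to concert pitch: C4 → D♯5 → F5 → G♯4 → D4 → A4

A3 B#4 D5 E#4 B3 F#4

Written C4 on the A clarinet sounds as A3, a minor third lower; apply that shift to every note.
C4 to A3
D#5 to B#4
F5 to D5
G#4 to E#4
D4 to B3
A4 to F#4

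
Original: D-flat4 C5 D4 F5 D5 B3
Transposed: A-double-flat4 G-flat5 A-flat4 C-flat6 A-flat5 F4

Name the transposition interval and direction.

up a diminished fifth

From Db4 to Abb4 is 5 letter names — a fifth of some quality.
Db4 to Abb4 is 6 semitones, which makes it a diminished fifth; the second version is higher, so the direction is up.
Checking another pair — B3 → F4 — gives the same interval.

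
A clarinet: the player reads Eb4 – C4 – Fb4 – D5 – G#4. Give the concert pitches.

C4 A3 Db4 B4 E#4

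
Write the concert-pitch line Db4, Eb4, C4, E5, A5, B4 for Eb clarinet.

Bb3 C4 A3 C#5 F#5 G#4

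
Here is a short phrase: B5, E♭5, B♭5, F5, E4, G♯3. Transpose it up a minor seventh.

B5 up a minor seventh is A6.
A minor seventh up from Eb5 gives Db6.
A minor seventh up from Bb5 gives Ab6.
F5: a seventh up reaches E, and 10 semitones makes it Eb6.
E4: a seventh up reaches D, and 10 semitones makes it D5.
A minor seventh up from G#3 gives F#4.

A6 Db6 Ab6 Eb6 D5 F#4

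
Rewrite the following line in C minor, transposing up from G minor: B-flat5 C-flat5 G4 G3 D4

G minor to C minor up is a perfect fourth, so every note moves up by that interval.
Bb5 → Eb6
Cb5 → Fb5
G4 → C5
G3 → C4
D4 → G4

Eb6 Fb5 C5 C4 G4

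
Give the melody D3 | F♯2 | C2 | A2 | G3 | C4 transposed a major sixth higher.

B3 D#3 A2 F#3 E4 A4

D3 -> B3
F#2 -> D#3
C2 -> A2
A2 -> F#3
G3 -> E4
C4 -> A4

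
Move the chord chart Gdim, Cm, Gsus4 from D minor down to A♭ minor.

Dbdim Gbm Dbsus4

D minor down to A♭ minor is an augmented fourth; each chord root moves by that interval while the quality stays the same.
Gdim: root G down an augmented fourth → Db, giving Dbdim.
Cm: root C down an augmented fourth → Gb, giving Gbm.
Gsus4: root G down an augmented fourth → Db, giving Dbsus4.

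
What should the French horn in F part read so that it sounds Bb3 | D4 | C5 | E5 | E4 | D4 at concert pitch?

F4 A4 G5 B5 B4 A4

Written C4 sounds as F3 on the French horn in F, so concert pitches are written a perfect fifth up.
Bb3 gives F4
D4 gives A4
C5 gives G5
E5 gives B5
E4 gives B4
D4 gives A4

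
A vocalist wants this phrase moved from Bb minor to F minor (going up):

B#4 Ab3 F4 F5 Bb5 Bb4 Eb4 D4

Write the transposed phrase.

F##5 Eb4 C5 C6 F6 F5 Bb4 A4

Bb minor to F minor up is a perfect fifth, so every note moves up by that interval.
B#4 to F##5
Ab3 to Eb4
F4 to C5
F5 to C6
Bb5 to F6
Bb4 to F5
Eb4 to Bb4
D4 to A4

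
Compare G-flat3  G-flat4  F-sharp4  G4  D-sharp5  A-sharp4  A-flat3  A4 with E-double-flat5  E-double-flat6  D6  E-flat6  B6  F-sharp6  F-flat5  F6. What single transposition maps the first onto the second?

up a minor thirteenth

Take the first pair: Gb3 → Ebb5. G to E spans 13 letter names, so the interval is some kind of thirteenth.
Gb3 to Ebb5 is 20 semitones, which makes it a minor thirteenth; the second version is higher, so the direction is up.
Checking another pair — A4 → F6 — gives the same interval.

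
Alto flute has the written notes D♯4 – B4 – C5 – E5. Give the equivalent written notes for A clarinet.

C#4 A4 Bb4 D5

First find concert pitch: the alto flute sounds a perfect fourth below written, so D♯4 B4 C5 E5 sounds A#3 F#4 G4 B4.
Then write for A clarinet: it sounds a minor third below written, so the part must be a minor third above concert.
A#3 → C#4
F#4 → A4
G4 → Bb4
B4 → D5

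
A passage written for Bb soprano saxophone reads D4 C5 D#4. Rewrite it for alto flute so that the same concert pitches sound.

F4 Eb5 F#4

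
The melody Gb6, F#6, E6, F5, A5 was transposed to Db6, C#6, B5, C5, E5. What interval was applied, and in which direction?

down a perfect fourth

Take the first pair: Gb6 → Db6. G to D spans 4 letter names, so the interval is some kind of fourth.
Db6 to Gb6 is 5 semitones, which makes it a perfect fourth; the second version is lower, so the direction is down.
Checking another pair — A5 → E5 — gives the same interval.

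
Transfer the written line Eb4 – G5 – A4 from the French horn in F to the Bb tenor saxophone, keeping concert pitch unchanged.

Bb4 D6 E5

First find concert pitch: the French horn in F sounds a perfect fifth below written, so Eb4 G5 A4 sounds Ab3 C5 D4.
Then write for Bb tenor saxophone: it sounds a major ninth below written, so the part must be a major ninth above concert.
Ab3 → Bb4
C5 → D6
D4 → E5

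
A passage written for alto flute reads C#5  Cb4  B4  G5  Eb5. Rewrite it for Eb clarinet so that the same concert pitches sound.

E#4 Eb3 D#4 B4 G4

First find concert pitch: the alto flute sounds a perfect fourth below written, so C#5 Cb4 B4 G5 Eb5 sounds G#4 Gb3 F#4 D5 Bb4.
Then write for Eb clarinet: it sounds a minor third above written, so the part must be a minor third below concert.
G#4 → E#4
Gb3 → Eb3
F#4 → D#4
D5 → B4
Bb4 → G4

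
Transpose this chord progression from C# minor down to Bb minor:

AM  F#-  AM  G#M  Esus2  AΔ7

GbM Eb- GbM FM Dbsus2 GbΔ7

C# minor down to Bb minor is an augmented second; each chord root moves by that interval while the quality stays the same.
AM: root A down an augmented second → Gb, giving GbM.
F#-: root F# down an augmented second → Eb, giving Eb-.
AM: root A down an augmented second → Gb, giving GbM.
G#M: root G# down an augmented second → F, giving FM.
Esus2: root E down an augmented second → Db, giving Dbsus2.
AΔ7: root A down an augmented second → Gb, giving GbΔ7.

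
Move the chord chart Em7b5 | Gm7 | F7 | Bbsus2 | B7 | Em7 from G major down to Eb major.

Cm7b5 Ebm7 Db7 Gbsus2 G7 Cm7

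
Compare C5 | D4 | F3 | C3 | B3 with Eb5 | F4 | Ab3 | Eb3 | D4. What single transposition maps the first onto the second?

up a minor third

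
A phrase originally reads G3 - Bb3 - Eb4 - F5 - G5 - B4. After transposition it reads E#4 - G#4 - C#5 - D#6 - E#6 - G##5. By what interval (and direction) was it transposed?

up an augmented sixth

From G3 to E#4 is 6 letter names — a sixth of some quality.
G3 to E#4 is 10 semitones, which makes it an augmented sixth; the second version is higher, so the direction is up.
Checking another pair — B4 → G##5 — gives the same interval.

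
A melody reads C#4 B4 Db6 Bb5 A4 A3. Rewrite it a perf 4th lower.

G#3 F#4 Ab5 F5 E4 E3

A perfect fourth down from C#4 gives G#3.
B4: a fourth down reaches F, and 5 semitones makes it F#4.
Db6 down a perfect fourth is Ab5.
Bb5 down a perfect fourth is F5.
A4: a fourth down reaches E, and 5 semitones makes it E4.
A perfect fourth down from A3 gives E3.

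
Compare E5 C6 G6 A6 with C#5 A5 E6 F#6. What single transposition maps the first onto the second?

Take the first pair: E5 → C#5. E to C spans 3 letter names, so the interval is some kind of third.
C#5 to E5 is 3 semitones, which makes it a minor third; the second version is lower, so the direction is down.
Checking another pair — A6 → F#6 — gives the same interval.

down a minor third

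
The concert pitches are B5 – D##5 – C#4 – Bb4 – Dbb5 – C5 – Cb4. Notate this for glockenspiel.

Written C4 sounds as C6 on the glockenspiel, so concert pitches are written a perfect fifteenth down.
B5 gives B3
D##5 gives D##3
C#4 gives C#2
Bb4 gives Bb2
Dbb5 gives Dbb3
C5 gives C3
Cb4 gives Cb2

B3 D##3 C#2 Bb2 Dbb3 C3 Cb2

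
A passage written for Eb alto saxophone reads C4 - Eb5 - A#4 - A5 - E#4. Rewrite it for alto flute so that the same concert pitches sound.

First find concert pitch: the Eb alto saxophone sounds a major sixth below written, so C4 Eb5 A#4 A5 E#4 sounds Eb3 Gb4 C#4 C5 G#3.
Then write for alto flute: it sounds a perfect fourth below written, so the part must be a perfect fourth above concert.
Eb3 → Ab3
Gb4 → Cb5
C#4 → F#4
C5 → F5
G#3 → C#4

Ab3 Cb5 F#4 F5 C#4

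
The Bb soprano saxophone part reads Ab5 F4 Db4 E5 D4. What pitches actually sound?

Gb5 Eb4 Cb4 D5 C4

Written C4 on the Bb soprano saxophone sounds as Bb3, a major second lower; apply that shift to every note.
Ab5 → Gb5
F4 → Eb4
Db4 → Cb4
E5 → D5
D4 → C4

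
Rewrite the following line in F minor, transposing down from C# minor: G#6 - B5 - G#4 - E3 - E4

From C# down to F is an augmented fifth; apply that to each pitch.
G#6 to C6
B5 to Eb5
G#4 to C4
E3 to Ab2
E4 to Ab3

C6 Eb5 C4 Ab2 Ab3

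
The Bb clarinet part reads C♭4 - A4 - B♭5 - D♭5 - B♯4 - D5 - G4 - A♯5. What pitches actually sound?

The Bb clarinet sounds a major second below written, so transpose each written note down a major second.
Cb4 becomes Bbb3
A4 becomes G4
Bb5 becomes Ab5
Db5 becomes Cb5
B#4 becomes A#4
D5 becomes C5
G4 becomes F4
A#5 becomes G#5

Bbb3 G4 Ab5 Cb5 A#4 C5 F4 G#5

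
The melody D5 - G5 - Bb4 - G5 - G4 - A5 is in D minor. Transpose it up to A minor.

A5 D6 F5 D6 D5 E6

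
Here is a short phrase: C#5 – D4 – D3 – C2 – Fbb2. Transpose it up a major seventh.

B#5 C#5 C#4 B2 Ebb3

C#5: a seventh up reaches B, and 11 semitones makes it B#5.
D4 up a major seventh is C#5.
D3 up a major seventh is C#4.
C2 up a major seventh is B2.
Fbb2 up a major seventh is Ebb3.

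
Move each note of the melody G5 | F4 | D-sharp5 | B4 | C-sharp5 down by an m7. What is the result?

G5 to A4
F4 to G3
D#5 to E#4
B4 to C#4
C#5 to D#4

A4 G3 E#4 C#4 D#4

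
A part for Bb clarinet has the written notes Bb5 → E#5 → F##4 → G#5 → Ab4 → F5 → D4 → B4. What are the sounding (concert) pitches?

Ab5 D#5 E#4 F#5 Gb4 Eb5 C4 A4

Written C4 on the Bb clarinet sounds as Bb3, a major second lower; apply that shift to every note.
Bb5 to Ab5
E#5 to D#5
F##4 to E#4
G#5 to F#5
Ab4 to Gb4
F5 to Eb5
D4 to C4
B4 to A4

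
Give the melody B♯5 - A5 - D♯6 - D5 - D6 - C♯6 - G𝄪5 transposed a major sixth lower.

D#5 C5 F#5 F4 F5 E5 B#4

B#5 to D#5
A5 to C5
D#6 to F#5
D5 to F4
D6 to F5
C#6 to E5
G##5 to B#4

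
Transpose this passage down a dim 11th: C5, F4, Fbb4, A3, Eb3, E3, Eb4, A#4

G#3 C#3 Cb3 E#2 B1 B#1 B2 E##3

C5 down a diminished eleventh is G#3.
F4 down a diminished eleventh is C#3.
A diminished eleventh down from Fbb4 gives Cb3.
A diminished eleventh down from A3 gives E#2.
Eb3 down a diminished eleventh is B1.
E3: an eleventh down reaches B, and 16 semitones makes it B#1.
Eb4 down a diminished eleventh is B2.
A#4: an eleventh down reaches E, and 16 semitones makes it E##3.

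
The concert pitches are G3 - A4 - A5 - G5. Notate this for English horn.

The English horn sounds a perfect fifth below written, so the written part must be a perfect fifth above concert — transpose each note up.
G3 becomes D4
A4 becomes E5
A5 becomes E6
G5 becomes D6

D4 E5 E6 D6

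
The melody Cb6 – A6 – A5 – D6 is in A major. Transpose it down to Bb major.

Dbb5 Bb5 Bb4 Eb5

A major to Bb major down is a major seventh, so every note moves down by that interval.
Cb6 gives Dbb5
A6 gives Bb5
A5 gives Bb4
D6 gives Eb5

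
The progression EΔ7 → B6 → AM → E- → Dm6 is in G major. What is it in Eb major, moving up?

CΔ7 G6 FM C- Bbm6

G major up to Eb major is a minor sixth; each chord root moves by that interval while the quality stays the same.
EΔ7: root E up a minor sixth → C, giving CΔ7.
B6: root B up a minor sixth → G, giving G6.
AM: root A up a minor sixth → F, giving FM.
E-: root E up a minor sixth → C, giving C-.
Dm6: root D up a minor sixth → Bb, giving Bbm6.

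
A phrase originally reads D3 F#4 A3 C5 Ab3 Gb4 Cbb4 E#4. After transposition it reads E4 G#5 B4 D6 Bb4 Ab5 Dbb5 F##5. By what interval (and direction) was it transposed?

Take the first pair: D3 → E4. D to E spans 9 letter names, so the interval is some kind of ninth.
D3 to E4 is 14 semitones, which makes it a major ninth; the second version is higher, so the direction is up.
Checking another pair — E#4 → F##5 — gives the same interval.

up a major ninth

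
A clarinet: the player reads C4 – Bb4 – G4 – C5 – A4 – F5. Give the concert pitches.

The A clarinet sounds a minor third below written, so transpose each written note down a minor third.
C4 → A3
Bb4 → G4
G4 → E4
C5 → A4
A4 → F#4
F5 → D5

A3 G4 E4 A4 F#4 D5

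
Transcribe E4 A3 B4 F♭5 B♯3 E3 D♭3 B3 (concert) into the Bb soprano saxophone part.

Written C4 sounds as Bb3 on the Bb soprano saxophone, so concert pitches are written a major second up.
E4 gives F#4
A3 gives B3
B4 gives C#5
Fb5 gives Gb5
B#3 gives C##4
E3 gives F#3
Db3 gives Eb3
B3 gives C#4

F#4 B3 C#5 Gb5 C##4 F#3 Eb3 C#4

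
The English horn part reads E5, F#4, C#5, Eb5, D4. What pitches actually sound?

Written C4 on the English horn sounds as F3, a perfect fifth lower; apply that shift to every note.
E5 -> A4
F#4 -> B3
C#5 -> F#4
Eb5 -> Ab4
D4 -> G3

A4 B3 F#4 Ab4 G3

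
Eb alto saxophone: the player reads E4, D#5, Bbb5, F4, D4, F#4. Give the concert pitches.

G3 F#4 Dbb5 Ab3 F3 A3

The Eb alto saxophone sounds a major sixth below written, so transpose each written note down a major sixth.
E4 to G3
D#5 to F#4
Bbb5 to Dbb5
F4 to Ab3
D4 to F3
F#4 to A3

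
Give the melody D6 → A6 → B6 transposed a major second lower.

C6 G6 A6

A major second down from D6 gives C6.
A6 down a major second is G6.
A major second down from B6 gives A6.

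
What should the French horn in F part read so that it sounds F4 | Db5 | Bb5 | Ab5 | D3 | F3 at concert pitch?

C5 Ab5 F6 Eb6 A3 C4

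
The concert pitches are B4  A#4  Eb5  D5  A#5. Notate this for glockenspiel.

B2 A#2 Eb3 D3 A#3

The glockenspiel sounds a perfect fifteenth above written, so the written part must be a perfect fifteenth below concert — transpose each note down.
B4 → B2
A#4 → A#2
Eb5 → Eb3
D5 → D3
A#5 → A#3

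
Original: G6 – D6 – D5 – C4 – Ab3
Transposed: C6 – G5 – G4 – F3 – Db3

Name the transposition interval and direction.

From G6 to C6 is 5 letter names — a fifth of some quality.
C6 to G6 is 7 semitones, which makes it a perfect fifth; the second version is lower, so the direction is down.
Checking another pair — Ab3 → Db3 — gives the same interval.

down a perfect fifth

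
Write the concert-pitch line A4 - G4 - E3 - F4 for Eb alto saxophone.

Written C4 sounds as Eb3 on the Eb alto saxophone, so concert pitches are written a major sixth up.
A4 becomes F#5
G4 becomes E5
E3 becomes C#4
F4 becomes D5

F#5 E5 C#4 D5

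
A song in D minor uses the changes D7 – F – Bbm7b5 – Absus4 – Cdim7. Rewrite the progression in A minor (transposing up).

A7 C Fm7b5 Ebsus4 Gdim7

D minor up to A minor is a perfect fifth; each chord root moves by that interval while the quality stays the same.
D7: root D up a perfect fifth → A, giving A7.
F: root F up a perfect fifth → C, giving C.
Bbm7b5: root Bb up a perfect fifth → F, giving Fm7b5.
Absus4: root Ab up a perfect fifth → Eb, giving Ebsus4.
Cdim7: root C up a perfect fifth → G, giving Gdim7.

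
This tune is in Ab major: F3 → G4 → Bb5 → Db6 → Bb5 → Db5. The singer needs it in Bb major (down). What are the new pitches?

G2 A3 C5 Eb5 C5 Eb4

From Ab down to Bb is a minor seventh; apply that to each pitch.
F3 becomes G2
G4 becomes A3
Bb5 becomes C5
Db6 becomes Eb5
Bb5 becomes C5
Db5 becomes Eb4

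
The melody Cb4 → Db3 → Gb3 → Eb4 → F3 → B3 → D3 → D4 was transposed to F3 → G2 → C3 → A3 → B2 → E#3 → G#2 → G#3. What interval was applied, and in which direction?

down a diminished fifth

From Cb4 to F3 is 5 letter names — a fifth of some quality.
F3 to Cb4 is 6 semitones, which makes it a diminished fifth; the second version is lower, so the direction is down.
Checking another pair — D4 → G#3 — gives the same interval.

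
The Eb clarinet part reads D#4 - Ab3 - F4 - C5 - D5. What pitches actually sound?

The Eb clarinet sounds a minor third above written, so transpose each written note up a minor third.
D#4 -> F#4
Ab3 -> Cb4
F4 -> Ab4
C5 -> Eb5
D5 -> F5

F#4 Cb4 Ab4 Eb5 F5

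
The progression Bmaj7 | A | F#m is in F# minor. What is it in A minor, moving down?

F# minor down to A minor is a major sixth; each chord root moves by that interval while the quality stays the same.
Bmaj7: root B down a major sixth → D, giving Dmaj7.
A: root A down a major sixth → C, giving C.
F#m: root F# down a major sixth → A, giving Am.

Dmaj7 C Am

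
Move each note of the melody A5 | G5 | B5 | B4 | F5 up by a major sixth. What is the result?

A5 -> F#6
G5 -> E6
B5 -> G#6
B4 -> G#5
F5 -> D6

F#6 E6 G#6 G#5 D6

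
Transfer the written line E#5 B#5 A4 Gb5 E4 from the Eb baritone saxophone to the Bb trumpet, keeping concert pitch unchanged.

A#3 E#4 D3 Cb4 A2

First find concert pitch: the Eb baritone saxophone sounds a major thirteenth below written, so E#5 B#5 A4 Gb5 E4 sounds G#3 D#4 C3 Bbb3 G2.
Then write for Bb trumpet: it sounds a major second below written, so the part must be a major second above concert.
G#3 → A#3
D#4 → E#4
C3 → D3
Bbb3 → Cb4
G2 → A2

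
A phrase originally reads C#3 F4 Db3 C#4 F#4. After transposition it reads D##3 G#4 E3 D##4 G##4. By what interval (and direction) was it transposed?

up an augmented second

Take the first pair: C#3 → D##3. C to D spans 2 letter names, so the interval is some kind of second.
C#3 to D##3 is 3 semitones, which makes it an augmented second; the second version is higher, so the direction is up.
Checking another pair — F#4 → G##4 — gives the same interval.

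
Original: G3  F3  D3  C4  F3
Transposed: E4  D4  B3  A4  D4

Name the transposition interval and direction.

From G3 to E4 is 6 letter names — a sixth of some quality.
G3 to E4 is 9 semitones, which makes it a major sixth; the second version is higher, so the direction is up.
Checking another pair — F3 → D4 — gives the same interval.

up a major sixth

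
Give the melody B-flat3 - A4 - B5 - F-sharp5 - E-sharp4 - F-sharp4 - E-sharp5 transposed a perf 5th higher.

Bb3: a fifth up reaches F, and 7 semitones makes it F4.
A4 up a perfect fifth is E5.
B5: a fifth up reaches F, and 7 semitones makes it F#6.
F#5 up a perfect fifth is C#6.
E#4: a fifth up reaches B, and 7 semitones makes it B#4.
F#4: a fifth up reaches C, and 7 semitones makes it C#5.
A perfect fifth up from E#5 gives B#5.

F4 E5 F#6 C#6 B#4 C#5 B#5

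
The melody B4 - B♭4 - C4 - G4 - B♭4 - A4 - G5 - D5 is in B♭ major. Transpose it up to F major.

F#5 F5 G4 D5 F5 E5 D6 A5

From B♭ up to F is a perfect fifth; apply that to each pitch.
B4 to F#5
Bb4 to F5
C4 to G4
G4 to D5
Bb4 to F5
A4 to E5
G5 to D6
D5 to A5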